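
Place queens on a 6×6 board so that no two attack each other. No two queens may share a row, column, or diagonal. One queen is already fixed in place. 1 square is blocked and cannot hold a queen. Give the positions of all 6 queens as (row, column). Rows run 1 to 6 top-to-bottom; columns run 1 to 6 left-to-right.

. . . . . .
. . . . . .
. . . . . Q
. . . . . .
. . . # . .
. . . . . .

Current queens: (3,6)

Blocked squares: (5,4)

Row 1: attacked by (3,6)→{4,6}. Safe: 1, 2, 3, 5. Place at column 2.
Row 2: attacked by (1,2)→{1,2,3}; (3,6)→{5,6}. Safe: 4. Place at column 4.
Row 4: attacked by (1,2)→{2,5}; (2,4)→{2,4,6}; (3,6)→{5,6}. Safe: 1, 3. Place at column 1.
Row 5: attacked by (1,2)→{2,6}; (2,4)→{1,4}; (3,6)→{4,6}; (4,1)→{1,2}. Blocked: 4. Safe: 3, 5. Place at column 3.
Row 6: attacked by (1,2)→{2}; (2,4)→{4}; (3,6)→{3,6}; (4,1)→{1,3}; (5,3)→{2,3,4}. Safe: 5. Place at column 5.
Columns [2, 4, 6, 1, 3, 5], r−c [-1, -2, -3, 3, 2, 1], r+c [3, 6, 9, 5, 8, 11] are all distinct, so no two queens attack.

(1,2) (2,4) (3,6) (4,1) (5,3) (6,5)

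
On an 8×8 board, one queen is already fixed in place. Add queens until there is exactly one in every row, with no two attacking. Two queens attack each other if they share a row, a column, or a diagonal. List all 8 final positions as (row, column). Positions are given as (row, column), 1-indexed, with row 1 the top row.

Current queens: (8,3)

(1,5) (2,8) (3,4) (4,1) (5,7) (6,2) (7,6) (8,3)

Row 1: attacked by (8,3)→{3}. Safe: 1, 2, 4, 5, 6, 7, 8. Place at column 5.
Row 2: attacked by (1,5)→{4,5,6}; (8,3)→{3}. Safe: 1, 2, 7, 8. Place at column 8.
Row 3: attacked by (1,5)→{3,5,7}; (2,8)→{7,8}; (8,3)→{3,8}. Safe: 1, 2, 4, 6. Place at column 4.
Row 4: attacked by (1,5)→{2,5,8}; (2,8)→{6,8}; (3,4)→{3,4,5}; (8,3)→{3,7}. Safe: 1. Place at column 1.
Row 5: attacked by (1,5)→{1,5}; (2,8)→{5,8}; (3,4)→{2,4,6}; (4,1)→{1,2}; (8,3)→{3,6}. Safe: 7. Place at column 7.
Row 6: attacked by (1,5)→{5}; (2,8)→{4,8}; (3,4)→{1,4,7}; (4,1)→{1,3}; (5,7)→{6,7,8}; (8,3)→{1,3,5}. Safe: 2. Place at column 2.
Row 7: attacked by (1,5)→{5}; (2,8)→{3,8}; (3,4)→{4,8}; (4,1)→{1,4}; (5,7)→{5,7}; (6,2)→{1,2,3}; (8,3)→{2,3,4}. Safe: 6. Place at column 6.
Columns [5, 8, 4, 1, 7, 2, 6, 3], r−c [-4, -6, -1, 3, -2, 4, 1, 5], r+c [6, 10, 7, 5, 12, 8, 13, 11] are all distinct, so no two queens attack.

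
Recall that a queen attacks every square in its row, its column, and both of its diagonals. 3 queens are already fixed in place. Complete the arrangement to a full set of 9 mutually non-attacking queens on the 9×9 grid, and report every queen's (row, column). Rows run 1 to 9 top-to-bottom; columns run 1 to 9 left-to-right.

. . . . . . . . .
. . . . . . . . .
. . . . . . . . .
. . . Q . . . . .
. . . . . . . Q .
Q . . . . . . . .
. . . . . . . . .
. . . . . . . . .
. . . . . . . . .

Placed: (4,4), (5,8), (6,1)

(1,3) (2,7) (3,2) (4,4) (5,8) (6,1) (7,5) (8,9) (9,6)

Row 1: attacked by (4,4)→{1,4,7}; (5,8)→{4,8}; (6,1)→{1,6}. Safe: 2, 3, 5, 9. Place at column 3.
Row 2: attacked by (1,3)→{2,3,4}; (4,4)→{2,4,6}; (5,8)→{5,8}; (6,1)→{1,5}. Safe: 7, 9. Place at column 7.
Row 3: attacked by (1,3)→{1,3,5}; (2,7)→{6,7,8}; (4,4)→{3,4,5}; (5,8)→{6,8}; (6,1)→{1,4}. Safe: 2, 9. Place at column 2.
Row 7: attacked by (1,3)→{3,9}; (2,7)→{2,7}; (3,2)→{2,6}; (4,4)→{1,4,7}; (5,8)→{6,8}; (6,1)→{1,2}. Safe: 5. Place at column 5.
Row 8: attacked by (1,3)→{3}; (2,7)→{1,7}; (3,2)→{2,7}; (4,4)→{4,8}; (5,8)→{5,8}; (6,1)→{1,3}; (7,5)→{4,5,6}. Safe: 9. Place at column 9.
Row 9: attacked by (1,3)→{3}; (2,7)→{7}; (3,2)→{2,8}; (4,4)→{4,9}; (5,8)→{4,8}; (6,1)→{1,4}; (7,5)→{3,5,7}; (8,9)→{8,9}. Safe: 6. Place at column 6.
Columns [3, 7, 2, 4, 8, 1, 5, 9, 6], r−c [-2, -5, 1, 0, -3, 5, 2, -1, 3], r+c [4, 9, 5, 8, 13, 7, 12, 17, 15] are all distinct, so no two queens attack.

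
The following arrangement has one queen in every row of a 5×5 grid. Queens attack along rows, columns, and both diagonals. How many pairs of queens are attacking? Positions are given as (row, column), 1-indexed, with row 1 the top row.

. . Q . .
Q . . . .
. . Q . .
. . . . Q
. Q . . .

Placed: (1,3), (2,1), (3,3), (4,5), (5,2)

1

Same column: (1,3)–(3,3) (column 3).
Total attacking pairs: 1.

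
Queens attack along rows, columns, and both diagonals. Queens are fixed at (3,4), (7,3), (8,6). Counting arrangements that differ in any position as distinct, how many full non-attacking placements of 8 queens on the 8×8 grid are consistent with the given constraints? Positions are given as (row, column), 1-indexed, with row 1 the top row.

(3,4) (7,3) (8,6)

2

Branch on row 1: col 1 → 0; col 5 → 0; col 7 → 1; col 8 → 1.
Sum: 0 + 0 + 1 + 1 = 2.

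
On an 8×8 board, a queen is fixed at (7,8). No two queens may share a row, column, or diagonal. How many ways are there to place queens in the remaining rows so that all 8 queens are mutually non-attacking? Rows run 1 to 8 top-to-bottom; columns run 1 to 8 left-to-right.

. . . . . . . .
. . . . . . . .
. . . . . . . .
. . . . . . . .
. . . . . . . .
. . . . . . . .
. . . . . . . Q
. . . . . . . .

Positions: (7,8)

Branch on row 1: col 1 → 0; col 3 → 3; col 4 → 1; col 5 → 2; col 6 → 1; col 7 → 1.
Sum: 0 + 3 + 1 + 2 + 1 + 1 = 8.

8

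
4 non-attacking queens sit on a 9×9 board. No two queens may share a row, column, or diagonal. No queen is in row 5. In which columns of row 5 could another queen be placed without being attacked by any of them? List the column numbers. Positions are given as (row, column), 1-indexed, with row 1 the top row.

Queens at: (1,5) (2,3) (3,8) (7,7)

(1,5) attacks row 5 at column 5 and diagonals 1, 9.
(2,3) attacks row 5 at column 3 and diagonals 6.
(3,8) attacks row 5 at column 8 and diagonals 6.
(7,7) attacks row 5 at column 7 and diagonals 5, 9.
Attacked columns: {1, 3, 5, 6, 7, 8, 9}. Safe: {2, 4}.

columns 2, 4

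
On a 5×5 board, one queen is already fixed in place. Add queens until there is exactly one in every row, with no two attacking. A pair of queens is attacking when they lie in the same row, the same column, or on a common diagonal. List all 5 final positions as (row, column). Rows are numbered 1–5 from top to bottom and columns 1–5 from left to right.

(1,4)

Row 2: attacked by (1,4)→{3,4,5}. Safe: 1, 2. Place at column 1.
Row 3: attacked by (1,4)→{2,4}; (2,1)→{1,2}. Safe: 3, 5. Place at column 3.
Row 4: attacked by (1,4)→{1,4}; (2,1)→{1,3}; (3,3)→{2,3,4}. Safe: 5. Place at column 5.
Row 5: attacked by (1,4)→{4}; (2,1)→{1,4}; (3,3)→{1,3,5}; (4,5)→{4,5}. Safe: 2. Place at column 2.
Columns [4, 1, 3, 5, 2], r−c [-3, 1, 0, -1, 3], r+c [5, 3, 6, 9, 7] are all distinct, so no two queens attack.

(1,4) (2,1) (3,3) (4,5) (5,2)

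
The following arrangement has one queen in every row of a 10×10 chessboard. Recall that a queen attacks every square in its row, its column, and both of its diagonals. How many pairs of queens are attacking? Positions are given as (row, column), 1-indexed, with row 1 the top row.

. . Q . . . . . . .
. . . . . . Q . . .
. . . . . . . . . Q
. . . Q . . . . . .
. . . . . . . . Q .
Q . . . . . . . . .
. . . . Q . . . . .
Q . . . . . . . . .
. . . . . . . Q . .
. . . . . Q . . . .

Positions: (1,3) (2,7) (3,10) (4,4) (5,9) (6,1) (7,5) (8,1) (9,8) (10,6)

Same column: (6,1)–(8,1) (column 1).
Same diagonal: (2,7)–(8,1) (|2−8| = |7−1| = 6).
Total attacking pairs: 2.

2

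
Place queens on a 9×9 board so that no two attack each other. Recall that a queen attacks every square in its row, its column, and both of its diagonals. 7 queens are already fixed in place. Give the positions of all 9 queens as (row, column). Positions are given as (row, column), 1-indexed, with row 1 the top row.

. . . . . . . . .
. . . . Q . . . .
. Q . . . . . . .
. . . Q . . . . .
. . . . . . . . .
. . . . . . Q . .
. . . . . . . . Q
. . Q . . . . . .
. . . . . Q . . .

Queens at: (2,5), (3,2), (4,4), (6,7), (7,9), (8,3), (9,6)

(1,8) (2,5) (3,2) (4,4) (5,1) (6,7) (7,9) (8,3) (9,6)

Row 1: attacked by (2,5)→{4,5,6}; (3,2)→{2,4}; (4,4)→{1,4,7}; (6,7)→{2,7}; (7,9)→{3,9}; (8,3)→{3}; (9,6)→{6}. Safe: 8. Place at column 8.
Row 5: attacked by (1,8)→{4,8}; (2,5)→{2,5,8}; (3,2)→{2,4}; (4,4)→{3,4,5}; (6,7)→{6,7,8}; (7,9)→{7,9}; (8,3)→{3,6}; (9,6)→{2,6}. Safe: 1. Place at column 1.
Columns [8, 5, 2, 4, 1, 7, 9, 3, 6], r−c [-7, -3, 1, 0, 4, -1, -2, 5, 3], r+c [9, 7, 5, 8, 6, 13, 16, 11, 15] are all distinct, so no two queens attack.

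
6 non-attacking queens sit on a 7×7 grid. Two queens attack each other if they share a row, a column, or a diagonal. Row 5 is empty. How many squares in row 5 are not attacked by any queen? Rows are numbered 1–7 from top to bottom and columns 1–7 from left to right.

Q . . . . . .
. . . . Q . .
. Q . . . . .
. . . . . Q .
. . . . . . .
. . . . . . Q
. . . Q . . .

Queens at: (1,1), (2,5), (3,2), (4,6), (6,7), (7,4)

(1,1) attacks row 5 at column 1 and diagonals 5.
(2,5) attacks row 5 at column 5 and diagonals 2.
(3,2) attacks row 5 at column 2 and diagonals 4.
(4,6) attacks row 5 at column 6 and diagonals 5, 7.
(6,7) attacks row 5 at column 7 and diagonals 6.
(7,4) attacks row 5 at column 4 and diagonals 2, 6.
Attacked columns: {1, 2, 4, 5, 6, 7}. Safe: {3}.

1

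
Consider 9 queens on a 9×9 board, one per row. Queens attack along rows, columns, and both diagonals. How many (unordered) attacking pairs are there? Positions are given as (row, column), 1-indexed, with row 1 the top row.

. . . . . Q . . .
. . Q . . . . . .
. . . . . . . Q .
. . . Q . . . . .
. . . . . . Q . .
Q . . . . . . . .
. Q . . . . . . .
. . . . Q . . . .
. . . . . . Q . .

4

Same column: (5,7)–(9,7) (column 7).
Same diagonal: (1,6)–(3,8) (|1−3| = |6−8| = 2); (1,6)–(6,1) (|1−6| = |6−1| = 5); (6,1)–(7,2) (|6−7| = |1−2| = 1).
Total attacking pairs: 4.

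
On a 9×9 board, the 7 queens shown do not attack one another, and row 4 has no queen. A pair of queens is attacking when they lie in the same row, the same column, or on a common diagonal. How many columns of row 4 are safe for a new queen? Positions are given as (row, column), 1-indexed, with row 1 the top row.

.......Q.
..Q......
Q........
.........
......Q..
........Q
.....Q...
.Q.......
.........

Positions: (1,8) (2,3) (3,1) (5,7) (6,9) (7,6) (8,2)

(1,8) attacks row 4 at column 8 and diagonals 5.
(2,3) attacks row 4 at column 3 and diagonals 1, 5.
(3,1) attacks row 4 at column 1 and diagonals 2.
(5,7) attacks row 4 at column 7 and diagonals 6, 8.
(6,9) attacks row 4 at column 9 and diagonals 7.
(7,6) attacks row 4 at column 6 and diagonals 3, 9.
(8,2) attacks row 4 at column 2 and diagonals 6.
Attacked columns: {1, 2, 3, 5, 6, 7, 8, 9}. Safe: {4}.

1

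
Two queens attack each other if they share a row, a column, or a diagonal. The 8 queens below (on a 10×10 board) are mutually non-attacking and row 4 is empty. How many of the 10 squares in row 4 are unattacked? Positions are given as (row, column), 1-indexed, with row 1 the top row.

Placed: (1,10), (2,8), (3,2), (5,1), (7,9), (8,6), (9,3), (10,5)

1

(1,10) attacks row 4 at column 10 and diagonals 7.
(2,8) attacks row 4 at column 8 and diagonals 6, 10.
(3,2) attacks row 4 at column 2 and diagonals 1, 3.
(5,1) attacks row 4 at column 1 and diagonals 2.
(7,9) attacks row 4 at column 9 and diagonals 6.
(8,6) attacks row 4 at column 6 and diagonals 2, 10.
(9,3) attacks row 4 at column 3 and diagonals 8.
(10,5) attacks row 4 at column 5.
Attacked columns: {1, 2, 3, 5, 6, 7, 8, 9, 10}. Safe: {4}.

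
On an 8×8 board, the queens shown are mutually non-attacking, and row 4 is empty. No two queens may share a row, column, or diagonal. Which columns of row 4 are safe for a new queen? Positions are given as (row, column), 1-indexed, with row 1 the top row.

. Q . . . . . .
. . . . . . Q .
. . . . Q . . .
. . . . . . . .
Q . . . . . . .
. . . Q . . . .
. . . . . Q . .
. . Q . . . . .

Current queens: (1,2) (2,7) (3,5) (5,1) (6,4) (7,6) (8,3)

columns 8

(1,2) attacks row 4 at column 2 and diagonals 5.
(2,7) attacks row 4 at column 7 and diagonals 5.
(3,5) attacks row 4 at column 5 and diagonals 4, 6.
(5,1) attacks row 4 at column 1 and diagonals 2.
(6,4) attacks row 4 at column 4 and diagonals 2, 6.
(7,6) attacks row 4 at column 6 and diagonals 3.
(8,3) attacks row 4 at column 3 and diagonals 7.
Attacked columns: {1, 2, 3, 4, 5, 6, 7}. Safe: {8}.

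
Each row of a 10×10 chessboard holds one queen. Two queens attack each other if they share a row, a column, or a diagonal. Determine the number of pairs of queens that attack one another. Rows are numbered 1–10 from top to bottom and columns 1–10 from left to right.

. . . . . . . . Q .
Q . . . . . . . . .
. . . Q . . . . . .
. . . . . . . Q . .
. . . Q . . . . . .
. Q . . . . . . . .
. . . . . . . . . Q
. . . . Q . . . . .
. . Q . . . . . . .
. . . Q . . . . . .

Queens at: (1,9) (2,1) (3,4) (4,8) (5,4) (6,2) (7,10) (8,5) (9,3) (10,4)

Same column: (3,4)–(5,4) (column 4); (3,4)–(10,4) (column 4); (5,4)–(10,4) (column 4).
Same diagonal: (2,1)–(5,4) (|2−5| = |1−4| = 3); (4,8)–(9,3) (|4−9| = |8−3| = 5); (9,3)–(10,4) (|9−10| = |3−4| = 1).
Total attacking pairs: 6.

6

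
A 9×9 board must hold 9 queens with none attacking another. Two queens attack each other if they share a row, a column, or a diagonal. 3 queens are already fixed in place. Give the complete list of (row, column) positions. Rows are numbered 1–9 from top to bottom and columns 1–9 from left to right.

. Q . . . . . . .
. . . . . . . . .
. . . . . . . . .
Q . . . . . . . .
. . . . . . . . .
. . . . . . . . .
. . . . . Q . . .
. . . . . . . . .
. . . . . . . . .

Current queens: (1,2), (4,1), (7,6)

(1,2) (2,5) (3,7) (4,1) (5,3) (6,8) (7,6) (8,4) (9,9)

Row 2: attacked by (1,2)→{1,2,3}; (4,1)→{1,3}; (7,6)→{1,6}. Safe: 4, 5, 7, 8, 9. Place at column 5.
Row 3: attacked by (1,2)→{2,4}; (2,5)→{4,5,6}; (4,1)→{1,2}; (7,6)→{2,6}. Safe: 3, 7, 8, 9. Place at column 7.
Row 5: attacked by (1,2)→{2,6}; (2,5)→{2,5,8}; (3,7)→{5,7,9}; (4,1)→{1,2}; (7,6)→{4,6,8}. Safe: 3. Place at column 3.
Row 6: attacked by (1,2)→{2,7}; (2,5)→{1,5,9}; (3,7)→{4,7}; (4,1)→{1,3}; (5,3)→{2,3,4}; (7,6)→{5,6,7}. Safe: 8. Place at column 8.
Row 8: attacked by (1,2)→{2,9}; (2,5)→{5}; (3,7)→{2,7}; (4,1)→{1,5}; (5,3)→{3,6}; (6,8)→{6,8}; (7,6)→{5,6,7}. Safe: 4. Place at column 4.
Row 9: attacked by (1,2)→{2}; (2,5)→{5}; (3,7)→{1,7}; (4,1)→{1,6}; (5,3)→{3,7}; (6,8)→{5,8}; (7,6)→{4,6,8}; (8,4)→{3,4,5}. Safe: 9. Place at column 9.
Columns [2, 5, 7, 1, 3, 8, 6, 4, 9], r−c [-1, -3, -4, 3, 2, -2, 1, 4, 0], r+c [3, 7, 10, 5, 8, 14, 13, 12, 18] are all distinct, so no two queens attack.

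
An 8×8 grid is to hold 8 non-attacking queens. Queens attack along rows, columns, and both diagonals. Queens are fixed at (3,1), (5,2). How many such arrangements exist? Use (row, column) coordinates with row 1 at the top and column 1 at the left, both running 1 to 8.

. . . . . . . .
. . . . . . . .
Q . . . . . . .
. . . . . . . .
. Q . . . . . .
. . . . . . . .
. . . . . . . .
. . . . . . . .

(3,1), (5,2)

4

Branch on row 1: col 4 → 1; col 5 → 2; col 7 → 0; col 8 → 1.
Sum: 1 + 2 + 0 + 1 = 4.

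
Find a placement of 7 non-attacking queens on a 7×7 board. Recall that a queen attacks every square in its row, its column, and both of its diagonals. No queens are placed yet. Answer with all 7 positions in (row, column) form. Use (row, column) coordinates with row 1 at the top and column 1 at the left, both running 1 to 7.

(1,6) (2,4) (3,2) (4,7) (5,5) (6,3) (7,1)

Row 1: Safe: 1, 2, 3, 4, 5, 6, 7. Place at column 6.
Row 2: attacked by (1,6)→{5,6,7}. Safe: 1, 2, 3, 4. Place at column 4.
Row 3: attacked by (1,6)→{4,6}; (2,4)→{3,4,5}. Safe: 1, 2, 7. Place at column 2.
Row 4: attacked by (1,6)→{3,6}; (2,4)→{2,4,6}; (3,2)→{1,2,3}. Safe: 5, 7. Place at column 7.
Row 5: attacked by (1,6)→{2,6}; (2,4)→{1,4,7}; (3,2)→{2,4}; (4,7)→{6,7}. Safe: 3, 5. Place at column 5.
Row 6: attacked by (1,6)→{1,6}; (2,4)→{4}; (3,2)→{2,5}; (4,7)→{5,7}; (5,5)→{4,5,6}. Safe: 3. Place at column 3.
Row 7: attacked by (1,6)→{6}; (2,4)→{4}; (3,2)→{2,6}; (4,7)→{4,7}; (5,5)→{3,5,7}; (6,3)→{2,3,4}. Safe: 1. Place at column 1.
Columns [6, 4, 2, 7, 5, 3, 1], r−c [-5, -2, 1, -3, 0, 3, 6], r+c [7, 6, 5, 11, 10, 9, 8] are all distinct, so no two queens attack.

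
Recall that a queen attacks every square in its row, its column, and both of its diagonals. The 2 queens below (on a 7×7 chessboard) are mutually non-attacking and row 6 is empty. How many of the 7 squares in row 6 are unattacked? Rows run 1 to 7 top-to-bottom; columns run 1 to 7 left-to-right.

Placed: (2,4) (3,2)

4

(2,4) attacks row 6 at column 4.
(3,2) attacks row 6 at column 2 and diagonals 5.
Attacked columns: {2, 4, 5}. Safe: {1, 3, 6, 7}.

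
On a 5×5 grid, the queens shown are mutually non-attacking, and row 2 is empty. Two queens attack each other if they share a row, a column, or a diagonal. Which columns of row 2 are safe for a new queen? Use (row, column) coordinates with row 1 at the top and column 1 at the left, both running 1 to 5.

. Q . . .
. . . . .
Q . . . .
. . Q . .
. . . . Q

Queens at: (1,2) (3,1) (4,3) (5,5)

columns 4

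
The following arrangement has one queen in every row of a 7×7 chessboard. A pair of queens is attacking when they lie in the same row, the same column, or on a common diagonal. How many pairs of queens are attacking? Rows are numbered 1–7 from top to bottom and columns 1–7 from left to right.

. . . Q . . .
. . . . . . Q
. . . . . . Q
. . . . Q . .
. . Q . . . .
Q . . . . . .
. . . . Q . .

Same column: (2,7)–(3,7) (column 7); (4,5)–(7,5) (column 5).
Same diagonal: (2,7)–(4,5) (|2−4| = |7−5| = 2); (5,3)–(7,5) (|5−7| = |3−5| = 2).
Total attacking pairs: 4.

4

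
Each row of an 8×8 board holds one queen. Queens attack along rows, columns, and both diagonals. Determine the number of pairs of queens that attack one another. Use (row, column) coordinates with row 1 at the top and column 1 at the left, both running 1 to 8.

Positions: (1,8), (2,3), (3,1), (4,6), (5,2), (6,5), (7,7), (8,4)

0

All columns are distinct and no two queens satisfy |Δrow| = |Δcol|, so no pair attacks.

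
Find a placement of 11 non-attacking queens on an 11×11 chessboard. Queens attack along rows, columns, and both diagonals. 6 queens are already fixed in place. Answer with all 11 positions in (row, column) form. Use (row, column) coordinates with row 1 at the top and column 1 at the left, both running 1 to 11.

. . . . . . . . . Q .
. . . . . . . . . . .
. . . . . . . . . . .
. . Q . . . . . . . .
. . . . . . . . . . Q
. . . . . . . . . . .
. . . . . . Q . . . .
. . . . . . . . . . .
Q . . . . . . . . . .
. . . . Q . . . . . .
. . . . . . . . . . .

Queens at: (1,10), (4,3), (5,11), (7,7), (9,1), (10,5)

Row 2: attacked by (1,10)→{9,10,11}; (4,3)→{1,3,5}; (5,11)→{8,11}; (7,7)→{2,7}; (9,1)→{1,8}; (10,5)→{5}. Safe: 4, 6. Place at column 4.
Row 3: attacked by (1,10)→{8,10}; (2,4)→{3,4,5}; (4,3)→{2,3,4}; (5,11)→{9,11}; (7,7)→{3,7,11}; (9,1)→{1,7}; (10,5)→{5}. Safe: 6. Place at column 6.
Row 6: attacked by (1,10)→{5,10}; (2,4)→{4,8}; (3,6)→{3,6,9}; (4,3)→{1,3,5}; (5,11)→{10,11}; (7,7)→{6,7,8}; (9,1)→{1,4}; (10,5)→{1,5,9}. Safe: 2. Place at column 2.
Row 8: attacked by (1,10)→{3,10}; (2,4)→{4,10}; (3,6)→{1,6,11}; (4,3)→{3,7}; (5,11)→{8,11}; (6,2)→{2,4}; (7,7)→{6,7,8}; (9,1)→{1,2}; (10,5)→{3,5,7}. Safe: 9. Place at column 9.
Row 11: attacked by (1,10)→{10}; (2,4)→{4}; (3,6)→{6}; (4,3)→{3,10}; (5,11)→{5,11}; (6,2)→{2,7}; (7,7)→{3,7,11}; (8,9)→{6,9}; (9,1)→{1,3}; (10,5)→{4,5,6}. Safe: 8. Place at column 8.
Columns [10, 4, 6, 3, 11, 2, 7, 9, 1, 5, 8], r−c [-9, -2, -3, 1, -6, 4, 0, -1, 8, 5, 3], r+c [11, 6, 9, 7, 16, 8, 14, 17, 10, 15, 19] are all distinct, so no two queens attack.

(1,10) (2,4) (3,6) (4,3) (5,11) (6,2) (7,7) (8,9) (9,1) (10,5) (11,8)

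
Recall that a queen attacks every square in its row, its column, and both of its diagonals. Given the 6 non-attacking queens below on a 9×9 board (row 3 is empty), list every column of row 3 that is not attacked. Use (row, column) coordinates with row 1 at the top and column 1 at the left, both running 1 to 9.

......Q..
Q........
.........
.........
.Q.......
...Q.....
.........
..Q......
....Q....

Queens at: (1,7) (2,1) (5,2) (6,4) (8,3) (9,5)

(1,7) attacks row 3 at column 7 and diagonals 5, 9.
(2,1) attacks row 3 at column 1 and diagonals 2.
(5,2) attacks row 3 at column 2 and diagonals 4.
(6,4) attacks row 3 at column 4 and diagonals 1, 7.
(8,3) attacks row 3 at column 3 and diagonals 8.
(9,5) attacks row 3 at column 5.
Attacked columns: {1, 2, 3, 4, 5, 7, 8, 9}. Safe: {6}.

columns 6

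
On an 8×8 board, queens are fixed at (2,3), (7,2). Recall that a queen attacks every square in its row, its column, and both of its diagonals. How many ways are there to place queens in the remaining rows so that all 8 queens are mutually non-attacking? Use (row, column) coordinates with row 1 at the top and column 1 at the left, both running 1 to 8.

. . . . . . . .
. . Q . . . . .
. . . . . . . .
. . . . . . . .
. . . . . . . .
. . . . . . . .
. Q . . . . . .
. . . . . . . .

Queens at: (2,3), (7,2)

5

Branch on row 1: col 1 → 0; col 5 → 0; col 6 → 4; col 7 → 1.
Sum: 0 + 0 + 4 + 1 = 5.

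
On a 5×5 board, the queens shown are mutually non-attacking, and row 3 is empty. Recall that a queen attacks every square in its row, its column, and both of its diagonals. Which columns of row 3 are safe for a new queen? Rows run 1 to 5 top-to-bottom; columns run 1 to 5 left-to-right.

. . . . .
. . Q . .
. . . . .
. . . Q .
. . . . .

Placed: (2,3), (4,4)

columns 1

(2,3) attacks row 3 at column 3 and diagonals 2, 4.
(4,4) attacks row 3 at column 4 and diagonals 3, 5.
Attacked columns: {2, 3, 4, 5}. Safe: {1}.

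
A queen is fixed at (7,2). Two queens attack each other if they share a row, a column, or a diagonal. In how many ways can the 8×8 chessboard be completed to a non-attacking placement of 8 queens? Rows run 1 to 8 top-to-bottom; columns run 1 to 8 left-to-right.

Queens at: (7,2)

16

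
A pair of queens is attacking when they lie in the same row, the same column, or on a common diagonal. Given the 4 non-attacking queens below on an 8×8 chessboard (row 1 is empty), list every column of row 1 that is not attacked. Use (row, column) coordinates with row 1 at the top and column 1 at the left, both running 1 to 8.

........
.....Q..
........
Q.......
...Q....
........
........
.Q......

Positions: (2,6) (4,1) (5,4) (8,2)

(2,6) attacks row 1 at column 6 and diagonals 5, 7.
(4,1) attacks row 1 at column 1 and diagonals 4.
(5,4) attacks row 1 at column 4 and diagonals 8.
(8,2) attacks row 1 at column 2.
Attacked columns: {1, 2, 4, 5, 6, 7, 8}. Safe: {3}.

columns 3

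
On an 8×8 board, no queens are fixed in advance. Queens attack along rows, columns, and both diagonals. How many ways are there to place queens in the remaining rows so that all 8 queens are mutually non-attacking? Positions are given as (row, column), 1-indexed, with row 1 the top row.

92

Branch on row 1: col 1 → 4; col 2 → 8; col 3 → 16; col 4 → 18; col 5 → 18; col 6 → 16; col 7 → 8; col 8 → 4.
Sum: 4 + 8 + 16 + 18 + 18 + 16 + 8 + 4 = 92.
(This is the classic 8-queens count.)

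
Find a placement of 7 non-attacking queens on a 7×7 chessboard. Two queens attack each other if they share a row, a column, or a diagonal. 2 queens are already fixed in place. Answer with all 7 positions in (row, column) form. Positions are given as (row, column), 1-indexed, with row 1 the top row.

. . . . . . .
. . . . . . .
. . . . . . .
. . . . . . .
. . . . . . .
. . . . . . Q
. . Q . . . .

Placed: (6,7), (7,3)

Row 1: attacked by (6,7)→{2,7}; (7,3)→{3}. Safe: 1, 4, 5, 6. Place at column 6.
Row 2: attacked by (1,6)→{5,6,7}; (6,7)→{3,7}; (7,3)→{3}. Safe: 1, 2, 4. Place at column 2.
Row 3: attacked by (1,6)→{4,6}; (2,2)→{1,2,3}; (6,7)→{4,7}; (7,3)→{3,7}. Safe: 5. Place at column 5.
Row 4: attacked by (1,6)→{3,6}; (2,2)→{2,4}; (3,5)→{4,5,6}; (6,7)→{5,7}; (7,3)→{3,6}. Safe: 1. Place at column 1.
Row 5: attacked by (1,6)→{2,6}; (2,2)→{2,5}; (3,5)→{3,5,7}; (4,1)→{1,2}; (6,7)→{6,7}; (7,3)→{1,3,5}. Safe: 4. Place at column 4.
Columns [6, 2, 5, 1, 4, 7, 3], r−c [-5, 0, -2, 3, 1, -1, 4], r+c [7, 4, 8, 5, 9, 13, 10] are all distinct, so no two queens attack.

(1,6) (2,2) (3,5) (4,1) (5,4) (6,7) (7,3)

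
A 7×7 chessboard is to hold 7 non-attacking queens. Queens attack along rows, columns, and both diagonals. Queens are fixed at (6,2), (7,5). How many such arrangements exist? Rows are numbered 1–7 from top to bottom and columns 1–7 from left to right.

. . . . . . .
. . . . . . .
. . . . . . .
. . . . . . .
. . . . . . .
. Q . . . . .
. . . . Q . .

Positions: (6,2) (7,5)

Branch on row 1: col 1 → 1; col 3 → 0; col 4 → 0; col 6 → 0.
Sum: 1 + 0 + 0 + 0 = 1.

1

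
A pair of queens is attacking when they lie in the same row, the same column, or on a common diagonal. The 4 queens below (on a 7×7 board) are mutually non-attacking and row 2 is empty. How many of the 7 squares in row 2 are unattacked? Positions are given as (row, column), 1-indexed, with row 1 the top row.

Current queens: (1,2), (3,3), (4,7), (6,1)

1

(1,2) attacks row 2 at column 2 and diagonals 1, 3.
(3,3) attacks row 2 at column 3 and diagonals 2, 4.
(4,7) attacks row 2 at column 7 and diagonals 5.
(6,1) attacks row 2 at column 1 and diagonals 5.
Attacked columns: {1, 2, 3, 4, 5, 7}. Safe: {6}.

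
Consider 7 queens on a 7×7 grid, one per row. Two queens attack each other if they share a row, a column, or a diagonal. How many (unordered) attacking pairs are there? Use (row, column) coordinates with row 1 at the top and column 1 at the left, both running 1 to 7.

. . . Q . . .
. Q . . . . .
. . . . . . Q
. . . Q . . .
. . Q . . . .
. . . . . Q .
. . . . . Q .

6

Same column: (1,4)–(4,4) (column 4); (6,6)–(7,6) (column 6).
Same diagonal: (2,2)–(4,4) (|2−4| = |2−4| = 2); (2,2)–(6,6) (|2−6| = |2−6| = 4); (4,4)–(5,3) (|4−5| = |4−3| = 1); (4,4)–(6,6) (|4−6| = |4−6| = 2).
Total attacking pairs: 6.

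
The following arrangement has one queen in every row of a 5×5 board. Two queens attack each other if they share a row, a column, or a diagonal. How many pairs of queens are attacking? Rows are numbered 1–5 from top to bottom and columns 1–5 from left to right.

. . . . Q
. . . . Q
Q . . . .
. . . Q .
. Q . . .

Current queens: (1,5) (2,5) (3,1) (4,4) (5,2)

Same column: (1,5)–(2,5) (column 5).
Same diagonal: (2,5)–(5,2) (|2−5| = |5−2| = 3).
Total attacking pairs: 2.

2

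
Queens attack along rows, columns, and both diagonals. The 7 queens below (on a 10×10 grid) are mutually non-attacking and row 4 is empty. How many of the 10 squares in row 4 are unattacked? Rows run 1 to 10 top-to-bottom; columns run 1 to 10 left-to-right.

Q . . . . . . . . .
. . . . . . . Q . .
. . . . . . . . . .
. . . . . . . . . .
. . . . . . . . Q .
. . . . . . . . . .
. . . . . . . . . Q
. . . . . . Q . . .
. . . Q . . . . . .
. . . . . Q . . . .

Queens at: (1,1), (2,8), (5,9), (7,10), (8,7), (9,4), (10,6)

(1,1) attacks row 4 at column 1 and diagonals 4.
(2,8) attacks row 4 at column 8 and diagonals 6, 10.
(5,9) attacks row 4 at column 9 and diagonals 8, 10.
(7,10) attacks row 4 at column 10 and diagonals 7.
(8,7) attacks row 4 at column 7 and diagonals 3.
(9,4) attacks row 4 at column 4 and diagonals 9.
(10,6) attacks row 4 at column 6.
Attacked columns: {1, 3, 4, 6, 7, 8, 9, 10}. Safe: {2, 5}.

2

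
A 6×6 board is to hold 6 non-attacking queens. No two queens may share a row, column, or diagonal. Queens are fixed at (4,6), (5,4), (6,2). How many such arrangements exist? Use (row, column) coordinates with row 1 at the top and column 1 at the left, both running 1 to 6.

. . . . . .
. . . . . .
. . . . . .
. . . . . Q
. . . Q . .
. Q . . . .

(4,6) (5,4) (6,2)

1

Branch on row 1: col 1 → 0; col 5 → 1.
Sum: 0 + 1 = 1.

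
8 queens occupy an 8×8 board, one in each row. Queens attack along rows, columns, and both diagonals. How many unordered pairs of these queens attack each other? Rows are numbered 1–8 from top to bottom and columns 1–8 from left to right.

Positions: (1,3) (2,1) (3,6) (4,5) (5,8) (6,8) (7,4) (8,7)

5

Same column: (5,8)–(6,8) (column 8).
Same diagonal: (1,3)–(6,8) (|1−6| = |3−8| = 5); (2,1)–(8,7) (|2−8| = |1−7| = 6); (3,6)–(4,5) (|3−4| = |6−5| = 1); (3,6)–(5,8) (|3−5| = |6−8| = 2).
Total attacking pairs: 5.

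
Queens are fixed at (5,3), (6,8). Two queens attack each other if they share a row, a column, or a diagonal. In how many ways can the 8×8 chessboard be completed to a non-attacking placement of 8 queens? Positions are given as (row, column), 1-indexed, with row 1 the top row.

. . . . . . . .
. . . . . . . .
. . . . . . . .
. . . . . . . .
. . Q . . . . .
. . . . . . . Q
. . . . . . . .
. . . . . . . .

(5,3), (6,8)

Branch on row 1: col 1 → 0; col 2 → 1; col 4 → 0; col 5 → 2; col 6 → 0.
Sum: 0 + 1 + 0 + 2 + 0 = 3.

3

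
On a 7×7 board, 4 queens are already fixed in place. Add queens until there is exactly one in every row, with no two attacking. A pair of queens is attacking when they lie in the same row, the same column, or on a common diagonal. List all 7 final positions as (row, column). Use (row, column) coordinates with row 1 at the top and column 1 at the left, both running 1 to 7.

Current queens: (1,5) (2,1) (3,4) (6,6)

(1,5) (2,1) (3,4) (4,7) (5,3) (6,6) (7,2)

Row 4: attacked by (1,5)→{2,5}; (2,1)→{1,3}; (3,4)→{3,4,5}; (6,6)→{4,6}. Safe: 7. Place at column 7.
Row 5: attacked by (1,5)→{1,5}; (2,1)→{1,4}; (3,4)→{2,4,6}; (4,7)→{6,7}; (6,6)→{5,6,7}. Safe: 3. Place at column 3.
Row 7: attacked by (1,5)→{5}; (2,1)→{1,6}; (3,4)→{4}; (4,7)→{4,7}; (5,3)→{1,3,5}; (6,6)→{5,6,7}. Safe: 2. Place at column 2.
Columns [5, 1, 4, 7, 3, 6, 2], r−c [-4, 1, -1, -3, 2, 0, 5], r+c [6, 3, 7, 11, 8, 12, 9] are all distinct, so no two queens attack.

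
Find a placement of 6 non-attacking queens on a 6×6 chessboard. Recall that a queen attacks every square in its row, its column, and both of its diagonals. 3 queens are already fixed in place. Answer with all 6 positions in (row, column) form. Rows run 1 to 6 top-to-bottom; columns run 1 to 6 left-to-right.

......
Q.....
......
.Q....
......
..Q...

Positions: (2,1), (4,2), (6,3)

(1,4) (2,1) (3,5) (4,2) (5,6) (6,3)

Row 1: attacked by (2,1)→{1,2}; (4,2)→{2,5}; (6,3)→{3}. Safe: 4, 6. Place at column 4.
Row 3: attacked by (1,4)→{2,4,6}; (2,1)→{1,2}; (4,2)→{1,2,3}; (6,3)→{3,6}. Safe: 5. Place at column 5.
Row 5: attacked by (1,4)→{4}; (2,1)→{1,4}; (3,5)→{3,5}; (4,2)→{1,2,3}; (6,3)→{2,3,4}. Safe: 6. Place at column 6.
Columns [4, 1, 5, 2, 6, 3], r−c [-3, 1, -2, 2, -1, 3], r+c [5, 3, 8, 6, 11, 9] are all distinct, so no two queens attack.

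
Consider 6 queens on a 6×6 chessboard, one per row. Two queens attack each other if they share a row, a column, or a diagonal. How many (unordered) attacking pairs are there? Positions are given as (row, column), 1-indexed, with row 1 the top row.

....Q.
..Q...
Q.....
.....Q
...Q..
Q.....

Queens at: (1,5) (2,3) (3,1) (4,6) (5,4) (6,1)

Same column: (3,1)–(6,1) (column 1).
Total attacking pairs: 1.

1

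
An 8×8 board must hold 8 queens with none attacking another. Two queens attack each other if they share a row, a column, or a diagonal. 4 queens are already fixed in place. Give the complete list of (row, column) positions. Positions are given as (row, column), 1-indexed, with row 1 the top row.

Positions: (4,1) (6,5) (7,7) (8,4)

Row 1: attacked by (4,1)→{1,4}; (6,5)→{5}; (7,7)→{1,7}; (8,4)→{4}. Safe: 2, 3, 6, 8. Place at column 2.
Row 2: attacked by (1,2)→{1,2,3}; (4,1)→{1,3}; (6,5)→{1,5}; (7,7)→{2,7}; (8,4)→{4}. Safe: 6, 8. Place at column 8.
Row 3: attacked by (1,2)→{2,4}; (2,8)→{7,8}; (4,1)→{1,2}; (6,5)→{2,5,8}; (7,7)→{3,7}; (8,4)→{4}. Safe: 6. Place at column 6.
Row 5: attacked by (1,2)→{2,6}; (2,8)→{5,8}; (3,6)→{4,6,8}; (4,1)→{1,2}; (6,5)→{4,5,6}; (7,7)→{5,7}; (8,4)→{1,4,7}. Safe: 3. Place at column 3.
Columns [2, 8, 6, 1, 3, 5, 7, 4], r−c [-1, -6, -3, 3, 2, 1, 0, 4], r+c [3, 10, 9, 5, 8, 11, 14, 12] are all distinct, so no two queens attack.

(1,2) (2,8) (3,6) (4,1) (5,3) (6,5) (7,7) (8,4)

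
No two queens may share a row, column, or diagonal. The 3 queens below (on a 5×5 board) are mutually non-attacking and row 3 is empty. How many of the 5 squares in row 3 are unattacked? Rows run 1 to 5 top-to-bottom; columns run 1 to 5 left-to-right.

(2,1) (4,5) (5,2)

(2,1) attacks row 3 at column 1 and diagonals 2.
(4,5) attacks row 3 at column 5 and diagonals 4.
(5,2) attacks row 3 at column 2 and diagonals 4.
Attacked columns: {1, 2, 4, 5}. Safe: {3}.

1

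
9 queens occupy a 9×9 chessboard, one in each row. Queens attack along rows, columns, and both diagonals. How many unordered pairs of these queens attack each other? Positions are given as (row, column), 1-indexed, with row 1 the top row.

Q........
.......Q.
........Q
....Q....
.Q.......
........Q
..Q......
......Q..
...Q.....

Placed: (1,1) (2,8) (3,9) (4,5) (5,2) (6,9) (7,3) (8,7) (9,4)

4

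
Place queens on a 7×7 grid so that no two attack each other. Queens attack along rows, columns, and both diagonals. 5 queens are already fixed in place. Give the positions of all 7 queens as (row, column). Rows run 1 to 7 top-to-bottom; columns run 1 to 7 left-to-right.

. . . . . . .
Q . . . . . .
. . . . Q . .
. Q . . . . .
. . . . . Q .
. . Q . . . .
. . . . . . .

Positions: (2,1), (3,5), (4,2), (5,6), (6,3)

(1,4) (2,1) (3,5) (4,2) (5,6) (6,3) (7,7)

Row 1: attacked by (2,1)→{1,2}; (3,5)→{3,5,7}; (4,2)→{2,5}; (5,6)→{2,6}; (6,3)→{3}. Safe: 4. Place at column 4.
Row 7: attacked by (1,4)→{4}; (2,1)→{1,6}; (3,5)→{1,5}; (4,2)→{2,5}; (5,6)→{4,6}; (6,3)→{2,3,4}. Safe: 7. Place at column 7.
Columns [4, 1, 5, 2, 6, 3, 7], r−c [-3, 1, -2, 2, -1, 3, 0], r+c [5, 3, 8, 6, 11, 9, 14] are all distinct, so no two queens attack.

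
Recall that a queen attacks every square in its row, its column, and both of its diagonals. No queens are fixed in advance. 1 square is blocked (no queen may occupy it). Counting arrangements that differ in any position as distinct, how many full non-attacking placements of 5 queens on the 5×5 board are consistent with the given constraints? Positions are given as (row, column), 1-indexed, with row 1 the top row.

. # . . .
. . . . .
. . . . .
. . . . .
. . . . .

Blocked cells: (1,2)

8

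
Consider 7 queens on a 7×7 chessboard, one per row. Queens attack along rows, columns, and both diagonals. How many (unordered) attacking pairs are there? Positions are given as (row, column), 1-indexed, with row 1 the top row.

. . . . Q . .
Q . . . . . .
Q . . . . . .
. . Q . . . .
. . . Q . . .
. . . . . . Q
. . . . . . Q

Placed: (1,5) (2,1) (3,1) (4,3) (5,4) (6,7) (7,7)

Same column: (2,1)–(3,1) (column 1); (6,7)–(7,7) (column 7).
Same diagonal: (2,1)–(4,3) (|2−4| = |1−3| = 2); (2,1)–(5,4) (|2−5| = |1−4| = 3); (4,3)–(5,4) (|4−5| = |3−4| = 1).
Total attacking pairs: 5.

5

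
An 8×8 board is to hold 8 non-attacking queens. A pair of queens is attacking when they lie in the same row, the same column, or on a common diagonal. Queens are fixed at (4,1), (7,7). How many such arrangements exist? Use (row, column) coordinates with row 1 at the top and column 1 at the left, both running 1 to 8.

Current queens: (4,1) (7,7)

Branch on row 1: col 2 → 1; col 3 → 1; col 5 → 0; col 6 → 0; col 8 → 0.
Sum: 1 + 1 + 0 + 0 + 0 = 2.

2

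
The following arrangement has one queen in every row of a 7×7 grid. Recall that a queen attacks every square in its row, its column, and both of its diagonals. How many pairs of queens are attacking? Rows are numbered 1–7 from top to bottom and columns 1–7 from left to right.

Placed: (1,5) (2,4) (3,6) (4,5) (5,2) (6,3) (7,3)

Same column: (1,5)–(4,5) (column 5); (6,3)–(7,3) (column 3).
Same diagonal: (1,5)–(2,4) (|1−2| = |5−4| = 1); (3,6)–(4,5) (|3−4| = |6−5| = 1); (3,6)–(6,3) (|3−6| = |6−3| = 3); (4,5)–(6,3) (|4−6| = |5−3| = 2); (5,2)–(6,3) (|5−6| = |2−3| = 1).
Total attacking pairs: 7.

7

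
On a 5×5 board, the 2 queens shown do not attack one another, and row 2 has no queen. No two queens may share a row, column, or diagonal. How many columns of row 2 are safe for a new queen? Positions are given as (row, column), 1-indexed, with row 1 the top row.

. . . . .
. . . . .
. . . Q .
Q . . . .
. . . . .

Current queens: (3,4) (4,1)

(3,4) attacks row 2 at column 4 and diagonals 3, 5.
(4,1) attacks row 2 at column 1 and diagonals 3.
Attacked columns: {1, 3, 4, 5}. Safe: {2}.

1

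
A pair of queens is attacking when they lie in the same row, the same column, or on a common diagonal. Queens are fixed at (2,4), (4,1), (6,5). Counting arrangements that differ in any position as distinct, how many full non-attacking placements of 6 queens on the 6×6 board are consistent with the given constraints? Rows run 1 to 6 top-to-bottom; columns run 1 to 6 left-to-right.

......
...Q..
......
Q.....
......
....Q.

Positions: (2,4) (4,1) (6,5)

Branch on row 1: col 2 → 1; col 6 → 0.
Sum: 1 + 0 = 1.

1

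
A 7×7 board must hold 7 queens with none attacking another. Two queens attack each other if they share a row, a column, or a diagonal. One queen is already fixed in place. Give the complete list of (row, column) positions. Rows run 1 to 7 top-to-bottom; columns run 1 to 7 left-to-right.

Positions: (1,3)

(1,3) (2,6) (3,2) (4,5) (5,1) (6,4) (7,7)

Row 2: attacked by (1,3)→{2,3,4}. Safe: 1, 5, 6, 7. Place at column 6.
Row 3: attacked by (1,3)→{1,3,5}; (2,6)→{5,6,7}. Safe: 2, 4. Place at column 2.
Row 4: attacked by (1,3)→{3,6}; (2,6)→{4,6}; (3,2)→{1,2,3}. Safe: 5, 7. Place at column 5.
Row 5: attacked by (1,3)→{3,7}; (2,6)→{3,6}; (3,2)→{2,4}; (4,5)→{4,5,6}. Safe: 1. Place at column 1.
Row 6: attacked by (1,3)→{3}; (2,6)→{2,6}; (3,2)→{2,5}; (4,5)→{3,5,7}; (5,1)→{1,2}. Safe: 4. Place at column 4.
Row 7: attacked by (1,3)→{3}; (2,6)→{1,6}; (3,2)→{2,6}; (4,5)→{2,5}; (5,1)→{1,3}; (6,4)→{3,4,5}. Safe: 7. Place at column 7.
Columns [3, 6, 2, 5, 1, 4, 7], r−c [-2, -4, 1, -1, 4, 2, 0], r+c [4, 8, 5, 9, 6, 10, 14] are all distinct, so no two queens attack.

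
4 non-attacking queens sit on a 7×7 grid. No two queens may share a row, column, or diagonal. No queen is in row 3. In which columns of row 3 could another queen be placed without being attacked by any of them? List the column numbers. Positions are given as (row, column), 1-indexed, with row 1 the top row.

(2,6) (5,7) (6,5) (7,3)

columns 1, 4

(2,6) attacks row 3 at column 6 and diagonals 5, 7.
(5,7) attacks row 3 at column 7 and diagonals 5.
(6,5) attacks row 3 at column 5 and diagonals 2.
(7,3) attacks row 3 at column 3 and diagonals 7.
Attacked columns: {2, 3, 5, 6, 7}. Safe: {1, 4}.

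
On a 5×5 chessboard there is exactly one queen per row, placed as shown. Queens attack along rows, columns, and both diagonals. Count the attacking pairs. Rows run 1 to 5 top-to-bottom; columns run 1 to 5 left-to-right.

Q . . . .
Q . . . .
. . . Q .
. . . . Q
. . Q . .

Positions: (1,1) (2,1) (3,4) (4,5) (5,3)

Same column: (1,1)–(2,1) (column 1).
Same diagonal: (3,4)–(4,5) (|3−4| = |4−5| = 1).
Total attacking pairs: 2.

2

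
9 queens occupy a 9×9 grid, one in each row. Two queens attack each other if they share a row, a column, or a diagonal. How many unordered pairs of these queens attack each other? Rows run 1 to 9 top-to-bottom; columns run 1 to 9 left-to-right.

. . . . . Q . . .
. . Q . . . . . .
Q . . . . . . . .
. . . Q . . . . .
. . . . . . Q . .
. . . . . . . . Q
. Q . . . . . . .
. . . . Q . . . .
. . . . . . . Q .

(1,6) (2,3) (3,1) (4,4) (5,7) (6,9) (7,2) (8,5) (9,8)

0

All columns are distinct and no two queens satisfy |Δrow| = |Δcol|, so no pair attacks.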